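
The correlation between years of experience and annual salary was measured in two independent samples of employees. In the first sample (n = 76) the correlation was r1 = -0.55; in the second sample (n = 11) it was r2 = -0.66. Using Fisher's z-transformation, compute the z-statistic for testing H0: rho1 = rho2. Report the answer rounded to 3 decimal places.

0.468

z1 = atanh(-0.55) = -0.618381,  z2 = atanh(-0.66) = -0.792814
SE = √(1/(n1−3) + 1/(n2−3)) = √(1/73 + 1/8) = √(0.0136986 + 0.1250000) = √0.1386986 = 0.372423
z = (z1 − z2)/SE = (-0.618381 − (-0.792814)) / 0.372423 = 0.174433 / 0.372423 = 0.468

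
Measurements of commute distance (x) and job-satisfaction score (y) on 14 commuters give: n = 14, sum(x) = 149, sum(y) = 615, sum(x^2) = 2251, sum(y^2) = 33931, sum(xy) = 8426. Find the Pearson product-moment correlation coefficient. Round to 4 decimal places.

S_xy = nΣxy − ΣxΣy = 14·8426 − 149·615 = 117964 − 91635 = 26329
S_xx = nΣx² − (Σx)² = 14·2251 − 149² = 31514 − 22201 = 9313
S_yy = nΣy² − (Σy)² = 14·33931 − 615² = 475034 − 378225 = 96809
r = S_xy / √(S_xx·S_yy) = 26329 / √(9313·96809) = 26329 / √901582217 = 26329 / 30026.3587 = 0.8769

0.8769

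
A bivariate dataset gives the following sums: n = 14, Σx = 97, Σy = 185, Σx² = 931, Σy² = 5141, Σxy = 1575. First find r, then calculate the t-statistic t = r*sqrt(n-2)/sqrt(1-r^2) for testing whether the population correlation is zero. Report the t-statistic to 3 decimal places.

1.298

Numerator: nΣxy − (Σx)(Σy) = 14·1575 − (97)(185) = 4105
Denominator: √[(nΣx²−(Σx)²)(nΣy²−(Σy)²)]
  nΣx²−(Σx)² = 14·931 − 9409 = 3625;  nΣy²−(Σy)² = 14·5141 − 34225 = 37749
  √(3625·37749) = √136840125 = 11697.8684
r = 4105 / 11697.8684 = 0.3509
t = r·√(n−2)/√(1−r²) = 0.3509·√12 / √(1−0.123131) = 1.215553 / 0.936413 = 1.298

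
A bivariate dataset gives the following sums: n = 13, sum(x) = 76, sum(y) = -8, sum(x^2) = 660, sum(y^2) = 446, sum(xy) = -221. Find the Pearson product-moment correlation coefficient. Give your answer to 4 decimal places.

S_xy = nΣxy − ΣxΣy = 13·(-221) − 76·(-8) = -2873 − (-608) = -2265
S_xx = nΣx² − (Σx)² = 13·660 − 76² = 8580 − 5776 = 2804
S_yy = nΣy² − (Σy)² = 13·446 − (-8)² = 5798 − 64 = 5734
r = S_xy / √(S_xx·S_yy) = -2265 / √(2804·5734) = -2265 / √16078136 = -2265 / 4009.7551 = -0.5649

-0.5649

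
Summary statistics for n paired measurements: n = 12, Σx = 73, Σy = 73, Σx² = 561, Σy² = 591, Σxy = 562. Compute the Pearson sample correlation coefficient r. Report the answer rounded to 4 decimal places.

S_xy = nΣxy − ΣxΣy = 12·562 − 73·73 = 6744 − 5329 = 1415
S_xx = nΣx² − (Σx)² = 12·561 − 73² = 6732 − 5329 = 1403
S_yy = nΣy² − (Σy)² = 12·591 − 73² = 7092 − 5329 = 1763
r = S_xy / √(S_xx·S_yy) = 1415 / √(1403·1763) = 1415 / √2473489 = 1415 / 1572.7330 = 0.8997

0.8997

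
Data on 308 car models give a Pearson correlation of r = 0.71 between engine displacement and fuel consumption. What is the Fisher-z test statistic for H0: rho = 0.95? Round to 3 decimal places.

Fisher z: atanh(0.71) = 0.887184, atanh(0.95) = 1.831781
z = (z_r − z_0)·√(n−3) = (0.887184 − 1.831781)·√305 = -0.944597 · 17.464249 = -16.497

-16.497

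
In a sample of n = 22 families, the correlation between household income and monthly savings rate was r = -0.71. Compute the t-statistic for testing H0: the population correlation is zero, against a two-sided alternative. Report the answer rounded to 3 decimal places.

-4.509

t = r·√(n−2) / √(1−r²) with r = -0.71, n = 22
  = -0.71·√20 / √(1 − 0.5041)
  = -0.71·4.472136 / 0.704202
  = -3.175217 / 0.704202 = -4.509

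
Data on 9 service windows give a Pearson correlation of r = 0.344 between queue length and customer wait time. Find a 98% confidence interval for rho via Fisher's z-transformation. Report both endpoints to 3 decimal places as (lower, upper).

z_r = atanh(0.344) = 0.358622;  SE = 1/√(n−3) = 1/√6 = 0.408248
z-limits: 0.358622 ± 2.326·0.408248 = 0.358622 ± 0.949585 = [-0.590963, 1.308207]
ρ-limits: (tanh -0.590963, tanh 1.308207) = (-0.531, 0.864)

(-0.531, 0.864)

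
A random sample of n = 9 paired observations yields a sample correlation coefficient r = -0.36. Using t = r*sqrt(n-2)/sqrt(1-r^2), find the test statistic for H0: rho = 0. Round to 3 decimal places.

-1.021

1 − r² = 1 − 0.1296 = 0.8704;  √(1−r²) = 0.932952
√(n−2) = √7 = 2.645751
t = r·√(n−2)/√(1−r²) = -0.36 · 2.645751 / 0.932952 = -1.021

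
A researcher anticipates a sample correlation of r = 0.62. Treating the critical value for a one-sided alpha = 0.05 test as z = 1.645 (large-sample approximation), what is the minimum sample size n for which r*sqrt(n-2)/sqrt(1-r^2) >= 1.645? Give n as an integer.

7

Need r·√(n−2)/√(1−r²) ≥ 1.645
√(n−2) ≥ 1.645·√(1−0.3844) / 0.62 = 1.645·0.784602 / 0.62 = 2.0817
n−2 ≥ 4.3335  ⇒  n ≥ 6.3335
Smallest integer n = 7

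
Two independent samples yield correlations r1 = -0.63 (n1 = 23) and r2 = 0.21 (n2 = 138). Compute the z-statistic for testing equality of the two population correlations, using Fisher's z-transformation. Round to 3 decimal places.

z1 = atanh(-0.63) = -0.741416,  z2 = atanh(0.21) = 0.213171
SE = √(1/(n1−3) + 1/(n2−3)) = √(1/20 + 1/135) = √(0.0500000 + 0.0074074) = √0.0574074 = 0.239598
z = (z1 − z2)/SE = (-0.741416 − 0.213171) / 0.239598 = -0.954587 / 0.239598 = -3.984

-3.984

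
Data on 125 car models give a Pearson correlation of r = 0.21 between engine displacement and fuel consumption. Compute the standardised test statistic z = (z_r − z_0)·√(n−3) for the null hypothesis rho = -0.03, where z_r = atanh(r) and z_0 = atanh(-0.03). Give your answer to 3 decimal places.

2.686

Fisher z: atanh(0.21) = 0.213171, atanh(-0.03) = -0.030009
z = (z_r − z_0)·√(n−3) = (0.213171 − (-0.030009))·√122 = 0.243180 · 11.045361 = 2.686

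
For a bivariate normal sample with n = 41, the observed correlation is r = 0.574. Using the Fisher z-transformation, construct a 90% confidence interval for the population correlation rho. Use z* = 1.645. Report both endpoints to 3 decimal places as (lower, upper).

z_r = atanh(0.574) = 0.653468;  SE = 1/√(n−3) = 1/√38 = 0.162221
z-limits: 0.653468 ± 1.645·0.162221 = 0.653468 ± 0.266854 = [0.386614, 0.920322]
ρ-limits: (tanh 0.386614, tanh 0.920322) = (0.368, 0.726)

(0.368, 0.726)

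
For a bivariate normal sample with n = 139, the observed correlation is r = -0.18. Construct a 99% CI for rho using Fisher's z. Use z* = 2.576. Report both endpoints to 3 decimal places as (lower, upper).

(-0.382, 0.039)

z_r = atanh(-0.18) = -0.181983;  SE = 1/√(n−3) = 1/√136 = 0.085749
z-limits: -0.181983 ± 2.576·0.085749 = -0.181983 ± 0.220889 = [-0.402872, 0.038906]
ρ-limits: (tanh -0.402872, tanh 0.038906) = (-0.382, 0.039)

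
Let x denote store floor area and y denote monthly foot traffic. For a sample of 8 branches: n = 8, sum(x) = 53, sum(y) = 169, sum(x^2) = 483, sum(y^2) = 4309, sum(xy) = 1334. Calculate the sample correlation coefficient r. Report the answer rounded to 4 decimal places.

0.6868

Numerator: nΣxy − (Σx)(Σy) = 8·1334 − (53)(169) = 1715
Denominator: √[(nΣx²−(Σx)²)(nΣy²−(Σy)²)]
  nΣx²−(Σx)² = 8·483 − 2809 = 1055;  nΣy²−(Σy)² = 8·4309 − 28561 = 5911
  √(1055·5911) = √6236105 = 2497.2195
r = 1715 / 2497.2195 = 0.6868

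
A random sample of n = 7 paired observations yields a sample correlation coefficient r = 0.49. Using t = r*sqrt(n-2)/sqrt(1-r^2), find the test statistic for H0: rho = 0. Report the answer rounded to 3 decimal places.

1 − r² = 1 − 0.2401 = 0.7599;  √(1−r²) = 0.871722
√(n−2) = √5 = 2.236068
t = r·√(n−2)/√(1−r²) = 0.49 · 2.236068 / 0.871722 = 1.257

1.257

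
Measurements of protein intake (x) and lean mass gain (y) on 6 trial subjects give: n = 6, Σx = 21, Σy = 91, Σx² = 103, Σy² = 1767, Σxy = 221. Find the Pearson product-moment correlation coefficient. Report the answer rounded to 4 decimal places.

S_xy = nΣxy − ΣxΣy = 6·221 − 21·91 = 1326 − 1911 = -585
S_xx = nΣx² − (Σx)² = 6·103 − 21² = 618 − 441 = 177
S_yy = nΣy² − (Σy)² = 6·1767 − 91² = 10602 − 8281 = 2321
r = S_xy / √(S_xx·S_yy) = -585 / √(177·2321) = -585 / √410817 = -585 / 640.9501 = -0.9127

-0.9127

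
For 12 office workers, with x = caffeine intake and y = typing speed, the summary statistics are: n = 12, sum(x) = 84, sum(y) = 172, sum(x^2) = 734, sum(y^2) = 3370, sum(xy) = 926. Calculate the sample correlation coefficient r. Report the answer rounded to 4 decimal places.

Numerator: nΣxy − (Σx)(Σy) = 12·926 − (84)(172) = -3336
Denominator: √[(nΣx²−(Σx)²)(nΣy²−(Σy)²)]
  nΣx²−(Σx)² = 12·734 − 7056 = 1752;  nΣy²−(Σy)² = 12·3370 − 29584 = 10856
  √(1752·10856) = √19019712 = 4361.1595
r = -3336 / 4361.1595 = -0.7649

-0.7649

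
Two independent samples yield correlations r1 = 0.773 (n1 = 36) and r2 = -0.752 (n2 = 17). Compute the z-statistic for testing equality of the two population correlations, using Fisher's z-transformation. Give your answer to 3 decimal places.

6.287

z1 = atanh(0.773) = 1.027739,  z2 = atanh(-0.752) = -0.977542
SE = √(1/(n1−3) + 1/(n2−3)) = √(1/33 + 1/14) = √(0.0303030 + 0.0714286) = √0.1017316 = 0.318954
z = (z1 − z2)/SE = (1.027739 − (-0.977542)) / 0.318954 = 2.005281 / 0.318954 = 6.287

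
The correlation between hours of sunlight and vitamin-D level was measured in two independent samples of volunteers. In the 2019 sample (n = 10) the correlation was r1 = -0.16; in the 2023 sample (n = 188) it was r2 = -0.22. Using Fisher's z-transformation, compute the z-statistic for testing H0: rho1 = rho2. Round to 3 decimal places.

0.162

Fisher z-transforms: z1 = atanh(-0.16) = -0.161387, z2 = atanh(-0.22) = -0.223656; difference d = 0.062269
Var(d) = 1/7 + 1/185 = 0.1428571 + 0.0054054 = 0.1482625
z = d/√Var(d) = 0.062269 / √0.1482625 = 0.062269 / 0.385049 = 0.162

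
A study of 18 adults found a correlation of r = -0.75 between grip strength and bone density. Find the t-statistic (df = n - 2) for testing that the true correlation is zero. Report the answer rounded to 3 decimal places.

t = r·√(n−2) / √(1−r²) with r = -0.75, n = 18
  = -0.75·√16 / √(1 − 0.5625)
  = -0.75·4.000000 / 0.661438
  = -3.000000 / 0.661438 = -4.536

-4.536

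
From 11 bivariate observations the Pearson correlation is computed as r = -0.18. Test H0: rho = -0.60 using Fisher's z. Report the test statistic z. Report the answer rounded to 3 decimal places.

z_r = atanh(-0.18) = -0.181983,  z_0 = atanh(-0.60) = -0.693147
SE = 1/√(n−3) = 1/√8 = 0.353553
z = (z_r − z_0)/SE = (-0.181983 − (-0.693147)) / 0.353553 = 0.511164 / 0.353553 = 1.446

1.446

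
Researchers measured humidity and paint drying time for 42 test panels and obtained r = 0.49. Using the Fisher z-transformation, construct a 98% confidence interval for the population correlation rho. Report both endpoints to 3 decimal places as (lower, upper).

(0.162, 0.720)

Fisher z: z_r = atanh(r) = ½·ln((1+0.49)/(1−0.49)) = 0.536060
SE(z) = 1/√(n−3) = 1/√39 = 0.160128
98% ⇒ z* = 2.326; margin = 2.326·0.160128 = 0.372458
CI on z-scale: (0.163602, 0.908518)
Back-transform: tanh(0.163602) = 0.162158, tanh(0.908518) = 0.720420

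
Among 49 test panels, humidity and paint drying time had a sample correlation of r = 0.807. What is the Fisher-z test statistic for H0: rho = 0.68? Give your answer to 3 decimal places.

z_r = atanh(0.807) = 1.118367,  z_0 = atanh(0.68) = 0.829114
SE = 1/√(n−3) = 1/√46 = 0.147442
z = (z_r − z_0)/SE = (1.118367 − 0.829114) / 0.147442 = 0.289253 / 0.147442 = 1.962

1.962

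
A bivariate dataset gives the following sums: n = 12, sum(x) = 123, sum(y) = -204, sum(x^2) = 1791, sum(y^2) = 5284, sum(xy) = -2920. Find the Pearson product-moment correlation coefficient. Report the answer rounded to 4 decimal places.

-0.8448

S_xy = nΣxy − ΣxΣy = 12·(-2920) − 123·(-204) = -35040 − (-25092) = -9948
S_xx = nΣx² − (Σx)² = 12·1791 − 123² = 21492 − 15129 = 6363
S_yy = nΣy² − (Σy)² = 12·5284 − (-204)² = 63408 − 41616 = 21792
r = S_xy / √(S_xx·S_yy) = -9948 / √(6363·21792) = -9948 / √138662496 = -9948 / 11775.5041 = -0.8448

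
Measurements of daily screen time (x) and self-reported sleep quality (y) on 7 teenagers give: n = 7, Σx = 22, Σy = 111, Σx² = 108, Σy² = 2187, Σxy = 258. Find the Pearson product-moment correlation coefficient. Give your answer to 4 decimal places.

S_xy = nΣxy − ΣxΣy = 7·258 − 22·111 = 1806 − 2442 = -636
S_xx = nΣx² − (Σx)² = 7·108 − 22² = 756 − 484 = 272
S_yy = nΣy² − (Σy)² = 7·2187 − 111² = 15309 − 12321 = 2988
r = S_xy / √(S_xx·S_yy) = -636 / √(272·2988) = -636 / √812736 = -636 / 901.5187 = -0.7055

-0.7055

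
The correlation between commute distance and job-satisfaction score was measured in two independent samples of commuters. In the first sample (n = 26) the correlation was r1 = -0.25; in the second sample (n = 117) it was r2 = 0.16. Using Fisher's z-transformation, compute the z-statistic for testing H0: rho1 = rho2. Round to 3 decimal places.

z1 = atanh(-0.25) = -0.255413,  z2 = atanh(0.16) = 0.161387
SE = √(1/(n1−3) + 1/(n2−3)) = √(1/23 + 1/114) = √(0.0434783 + 0.0087719) = √0.0522502 = 0.228583
z = (z1 − z2)/SE = (-0.255413 − 0.161387) / 0.228583 = -0.416800 / 0.228583 = -1.823

-1.823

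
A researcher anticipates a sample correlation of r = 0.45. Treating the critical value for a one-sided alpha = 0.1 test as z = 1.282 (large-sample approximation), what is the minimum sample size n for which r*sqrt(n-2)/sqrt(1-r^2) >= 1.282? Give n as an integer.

9

Need r·√(n−2)/√(1−r²) ≥ 1.282
√(n−2) ≥ 1.282·√(1−0.2025) / 0.45 = 1.282·0.893029 / 0.45 = 2.5441
n−2 ≥ 6.4724  ⇒  n ≥ 8.4724
Smallest integer n = 9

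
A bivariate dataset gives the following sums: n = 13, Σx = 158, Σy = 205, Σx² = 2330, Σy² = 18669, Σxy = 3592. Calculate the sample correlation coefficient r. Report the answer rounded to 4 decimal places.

S_xy = nΣxy − ΣxΣy = 13·3592 − 158·205 = 46696 − 32390 = 14306
S_xx = nΣx² − (Σx)² = 13·2330 − 158² = 30290 − 24964 = 5326
S_yy = nΣy² − (Σy)² = 13·18669 − 205² = 242697 − 42025 = 200672
r = S_xy / √(S_xx·S_yy) = 14306 / √(5326·200672) = 14306 / √1068779072 = 14306 / 32692.1867 = 0.4376

0.4376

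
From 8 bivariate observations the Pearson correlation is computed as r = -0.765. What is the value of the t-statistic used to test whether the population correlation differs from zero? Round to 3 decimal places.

-2.910

1 − r² = 1 − 0.585225 = 0.414775;  √(1−r²) = 0.644030
√(n−2) = √6 = 2.449490
t = r·√(n−2)/√(1−r²) = -0.765 · 2.449490 / 0.644030 = -2.910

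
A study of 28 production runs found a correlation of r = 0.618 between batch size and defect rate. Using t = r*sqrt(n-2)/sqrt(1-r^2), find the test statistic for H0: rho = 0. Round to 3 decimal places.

t = r·√(n−2) / √(1−r²) with r = 0.618, n = 28
  = 0.618·√26 / √(1 − 0.381924)
  = 0.618·5.099020 / 0.786178
  = 3.151194 / 0.786178 = 4.008

4.008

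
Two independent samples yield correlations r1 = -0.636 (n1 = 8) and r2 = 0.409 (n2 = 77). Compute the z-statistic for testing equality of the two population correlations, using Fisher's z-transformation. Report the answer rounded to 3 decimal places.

Fisher z-transforms: z1 = atanh(-0.636) = -0.751428, z2 = atanh(0.409) = 0.434410; difference d = -1.185838
Var(d) = 1/5 + 1/74 = 0.2000000 + 0.0135135 = 0.2135135
z = d/√Var(d) = -1.185838 / √0.2135135 = -1.185838 / 0.462075 = -2.566

-2.566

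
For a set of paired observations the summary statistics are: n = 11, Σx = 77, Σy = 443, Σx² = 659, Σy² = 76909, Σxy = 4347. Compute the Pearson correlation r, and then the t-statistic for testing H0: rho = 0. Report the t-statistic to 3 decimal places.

S_xy = nΣxy − ΣxΣy = 11·4347 − 77·443 = 47817 − 34111 = 13706
S_xx = nΣx² − (Σx)² = 11·659 − 77² = 7249 − 5929 = 1320
S_yy = nΣy² − (Σy)² = 11·76909 − 443² = 845999 − 196249 = 649750
r = S_xy / √(S_xx·S_yy) = 13706 / √(1320·649750) = 13706 / √857670000 = 13706 / 29286.0035 = 0.4680
t = r·√(n−2)/√(1−r²) = 0.4680·√9 / √(1−0.219024) = 1.404000 / 0.883728 = 1.589

1.589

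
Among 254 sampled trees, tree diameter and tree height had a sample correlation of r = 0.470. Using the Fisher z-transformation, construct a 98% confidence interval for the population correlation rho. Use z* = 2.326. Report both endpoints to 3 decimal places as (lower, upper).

Fisher z: z_r = atanh(r) = ½·ln((1+0.470)/(1−0.470)) = 0.510070
SE(z) = 1/√(n−3) = 1/√251 = 0.063119
98% ⇒ z* = 2.326; margin = 2.326·0.063119 = 0.146815
CI on z-scale: (0.363255, 0.656885)
Back-transform: tanh(0.363255) = 0.348078, tanh(0.656885) = 0.576287

(0.348, 0.576)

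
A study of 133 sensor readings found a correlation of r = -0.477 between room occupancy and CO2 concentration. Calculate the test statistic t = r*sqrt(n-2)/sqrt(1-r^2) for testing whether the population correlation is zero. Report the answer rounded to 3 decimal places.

-6.212

t = r·√(n−2) / √(1−r²) with r = -0.477, n = 133
  = -0.477·√131 / √(1 − 0.227529)
  = -0.477·11.445523 / 0.878903
  = -5.459514 / 0.878903 = -6.212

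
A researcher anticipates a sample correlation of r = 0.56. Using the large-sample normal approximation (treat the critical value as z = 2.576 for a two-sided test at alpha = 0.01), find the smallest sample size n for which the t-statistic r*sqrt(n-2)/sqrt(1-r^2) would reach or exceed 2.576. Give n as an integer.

17

r√(n−2)/√(1−r²) ≥ 2.576  ⇔  n−2 ≥ (2.576)²·(1−r²)/r²
(1−r²)/r² = (1−0.3136)/0.3136 = 2.1888
n ≥ 2 + 6.635776·2.1888 = 2 + 14.5244 = 16.5244
⌈16.5244⌉ = 17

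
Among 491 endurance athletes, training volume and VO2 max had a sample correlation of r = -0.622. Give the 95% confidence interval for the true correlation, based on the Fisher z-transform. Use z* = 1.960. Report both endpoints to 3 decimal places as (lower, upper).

(-0.673, -0.565)

Fisher z: z_r = atanh(r) = ½·ln((1+(-0.622))/(1−(-0.622))) = -0.728261
SE(z) = 1/√(n−3) = 1/√488 = 0.045268
95% ⇒ z* = 1.960; margin = 1.960·0.045268 = 0.088725
CI on z-scale: (-0.816986, -0.639536)
Back-transform: tanh(-0.816986) = -0.673426, tanh(-0.639536) = -0.564584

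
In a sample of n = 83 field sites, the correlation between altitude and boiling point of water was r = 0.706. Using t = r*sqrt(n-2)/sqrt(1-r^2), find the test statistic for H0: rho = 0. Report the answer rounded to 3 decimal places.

8.972

t = r·√(n−2) / √(1−r²) with r = 0.706, n = 83
  = 0.706·√81 / √(1 − 0.498436)
  = 0.706·9.000000 / 0.708212
  = 6.354000 / 0.708212 = 8.972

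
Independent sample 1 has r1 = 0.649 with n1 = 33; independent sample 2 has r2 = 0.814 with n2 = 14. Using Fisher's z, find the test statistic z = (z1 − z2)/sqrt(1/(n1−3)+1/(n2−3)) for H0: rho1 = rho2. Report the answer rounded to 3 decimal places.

Fisher z-transforms: z1 = atanh(0.649) = 0.773569, z2 = atanh(0.814) = 1.138771; difference d = -0.365202
Var(d) = 1/30 + 1/11 = 0.0333333 + 0.0909091 = 0.1242424
z = d/√Var(d) = -0.365202 / √0.1242424 = -0.365202 / 0.352480 = -1.036

-1.036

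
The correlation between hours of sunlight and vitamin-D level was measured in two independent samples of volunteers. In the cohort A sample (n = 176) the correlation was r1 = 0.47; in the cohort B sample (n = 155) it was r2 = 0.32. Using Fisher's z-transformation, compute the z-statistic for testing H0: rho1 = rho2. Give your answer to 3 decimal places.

1.605

Fisher z-transforms: z1 = atanh(0.47) = 0.510070, z2 = atanh(0.32) = 0.331647; difference d = 0.178423
Var(d) = 1/173 + 1/152 = 0.0057803 + 0.0065789 = 0.0123592
z = d/√Var(d) = 0.178423 / √0.0123592 = 0.178423 / 0.111172 = 1.605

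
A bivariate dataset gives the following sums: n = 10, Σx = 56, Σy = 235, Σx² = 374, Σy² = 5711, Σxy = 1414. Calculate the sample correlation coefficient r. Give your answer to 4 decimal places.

S_xy = nΣxy − ΣxΣy = 10·1414 − 56·235 = 14140 − 13160 = 980
S_xx = nΣx² − (Σx)² = 10·374 − 56² = 3740 − 3136 = 604
S_yy = nΣy² − (Σy)² = 10·5711 − 235² = 57110 − 55225 = 1885
r = S_xy / √(S_xx·S_yy) = 980 / √(604·1885) = 980 / √1138540 = 980 / 1067.0239 = 0.9184

0.9184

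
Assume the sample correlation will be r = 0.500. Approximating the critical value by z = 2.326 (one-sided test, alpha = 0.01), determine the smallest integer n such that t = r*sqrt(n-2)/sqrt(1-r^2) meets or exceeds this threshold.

Need r·√(n−2)/√(1−r²) ≥ 2.326
√(n−2) ≥ 2.326·√(1−0.250000) / 0.500 = 2.326·0.866025 / 0.500 = 4.0287
n−2 ≥ 16.2304  ⇒  n ≥ 18.2304
Smallest integer n = 19

19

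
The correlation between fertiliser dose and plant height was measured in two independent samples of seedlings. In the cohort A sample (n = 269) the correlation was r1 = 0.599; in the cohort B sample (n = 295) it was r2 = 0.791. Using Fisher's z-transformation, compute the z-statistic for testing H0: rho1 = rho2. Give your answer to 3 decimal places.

z1 = atanh(0.599) = 0.691586,  z2 = atanh(0.791) = 1.074098
SE = √(1/(n1−3) + 1/(n2−3)) = √(1/266 + 1/292) = √(0.0037594 + 0.0034247) = √0.0071841 = 0.084759
z = (z1 − z2)/SE = (0.691586 − 1.074098) / 0.084759 = -0.382512 / 0.084759 = -4.513

-4.513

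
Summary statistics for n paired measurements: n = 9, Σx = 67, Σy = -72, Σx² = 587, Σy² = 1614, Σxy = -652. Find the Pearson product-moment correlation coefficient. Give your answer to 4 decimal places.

-0.3833

Numerator: nΣxy − (Σx)(Σy) = 9·(-652) − (67)(-72) = -1044
Denominator: √[(nΣx²−(Σx)²)(nΣy²−(Σy)²)]
  nΣx²−(Σx)² = 9·587 − 4489 = 794;  nΣy²−(Σy)² = 9·1614 − 5184 = 9342
  √(794·9342) = √7417548 = 2723.5176
r = -1044 / 2723.5176 = -0.3833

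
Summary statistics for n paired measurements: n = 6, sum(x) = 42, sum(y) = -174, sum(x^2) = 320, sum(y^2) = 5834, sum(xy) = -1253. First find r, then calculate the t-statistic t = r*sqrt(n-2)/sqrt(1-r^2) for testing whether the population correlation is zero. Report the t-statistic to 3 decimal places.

-0.504

S_xy = nΣxy − ΣxΣy = 6·(-1253) − 42·(-174) = -7518 − (-7308) = -210
S_xx = nΣx² − (Σx)² = 6·320 − 42² = 1920 − 1764 = 156
S_yy = nΣy² − (Σy)² = 6·5834 − (-174)² = 35004 − 30276 = 4728
r = S_xy / √(S_xx·S_yy) = -210 / √(156·4728) = -210 / √737568 = -210 / 858.8178 = -0.2445
t = r·√(n−2)/√(1−r²) = -0.2445·√4 / √(1−0.059780) = -0.489000 / 0.969649 = -0.504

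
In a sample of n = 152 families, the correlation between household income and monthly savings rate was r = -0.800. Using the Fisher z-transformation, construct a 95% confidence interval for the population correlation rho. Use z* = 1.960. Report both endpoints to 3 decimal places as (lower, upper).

(-0.851, -0.734)

Fisher z: z_r = atanh(r) = ½·ln((1+(-0.800))/(1−(-0.800))) = -1.098612
SE(z) = 1/√(n−3) = 1/√149 = 0.081923
95% ⇒ z* = 1.960; margin = 1.960·0.081923 = 0.160569
CI on z-scale: (-1.259181, -0.938043)
Back-transform: tanh(-1.259181) = -0.850838, tanh(-0.938043) = -0.734322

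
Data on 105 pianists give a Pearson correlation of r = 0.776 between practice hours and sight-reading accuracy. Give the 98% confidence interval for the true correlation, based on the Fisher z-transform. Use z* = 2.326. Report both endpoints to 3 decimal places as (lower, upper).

Fisher z: z_r = atanh(r) = ½·ln((1+0.776)/(1−0.776)) = 1.035236
SE(z) = 1/√(n−3) = 1/√102 = 0.099015
98% ⇒ z* = 2.326; margin = 2.326·0.099015 = 0.230309
CI on z-scale: (0.804927, 1.265545)
Back-transform: tanh(0.804927) = 0.666782, tanh(1.265545) = 0.852586

(0.667, 0.853)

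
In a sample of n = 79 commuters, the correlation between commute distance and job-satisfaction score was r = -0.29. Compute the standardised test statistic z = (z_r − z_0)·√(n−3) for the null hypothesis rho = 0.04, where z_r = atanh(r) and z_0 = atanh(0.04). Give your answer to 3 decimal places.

Fisher z: atanh(-0.29) = -0.298566, atanh(0.04) = 0.040021
z = (z_r − z_0)·√(n−3) = (-0.298566 − 0.040021)·√76 = -0.338587 · 8.717798 = -2.952

-2.952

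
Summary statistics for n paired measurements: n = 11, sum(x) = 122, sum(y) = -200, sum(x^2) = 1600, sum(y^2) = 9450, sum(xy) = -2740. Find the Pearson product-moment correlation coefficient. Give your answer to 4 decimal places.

S_xy = nΣxy − ΣxΣy = 11·(-2740) − 122·(-200) = -30140 − (-24400) = -5740
S_xx = nΣx² − (Σx)² = 11·1600 − 122² = 17600 − 14884 = 2716
S_yy = nΣy² − (Σy)² = 11·9450 − (-200)² = 103950 − 40000 = 63950
r = S_xy / √(S_xx·S_yy) = -5740 / √(2716·63950) = -5740 / √173688200 = -5740 / 13179.0819 = -0.4355

-0.4355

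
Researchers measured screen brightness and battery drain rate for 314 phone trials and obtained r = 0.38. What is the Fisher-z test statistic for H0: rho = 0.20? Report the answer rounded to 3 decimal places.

3.480

Fisher z: atanh(0.38) = 0.400060, atanh(0.20) = 0.202733
z = (z_r − z_0)·√(n−3) = (0.400060 − 0.202733)·√311 = 0.197327 · 17.635192 = 3.480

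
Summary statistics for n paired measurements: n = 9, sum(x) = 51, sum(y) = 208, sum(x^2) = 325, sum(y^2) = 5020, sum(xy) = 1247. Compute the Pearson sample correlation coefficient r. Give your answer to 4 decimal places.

0.7806

S_xy = nΣxy − ΣxΣy = 9·1247 − 51·208 = 11223 − 10608 = 615
S_xx = nΣx² − (Σx)² = 9·325 − 51² = 2925 − 2601 = 324
S_yy = nΣy² − (Σy)² = 9·5020 − 208² = 45180 − 43264 = 1916
r = S_xy / √(S_xx·S_yy) = 615 / √(324·1916) = 615 / √620784 = 615 / 787.8985 = 0.7806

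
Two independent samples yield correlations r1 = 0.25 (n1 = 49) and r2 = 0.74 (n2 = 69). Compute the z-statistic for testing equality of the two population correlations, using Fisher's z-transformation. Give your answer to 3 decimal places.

-3.619

Fisher z-transforms: z1 = atanh(0.25) = 0.255413, z2 = atanh(0.74) = 0.950479; difference d = -0.695066
Var(d) = 1/46 + 1/66 = 0.0217391 + 0.0151515 = 0.0368906
z = d/√Var(d) = -0.695066 / √0.0368906 = -0.695066 / 0.192069 = -3.619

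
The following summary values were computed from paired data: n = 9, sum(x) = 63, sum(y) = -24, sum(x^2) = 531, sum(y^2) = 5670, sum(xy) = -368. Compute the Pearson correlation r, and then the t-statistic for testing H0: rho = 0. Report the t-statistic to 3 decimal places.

-0.776

Numerator: nΣxy − (Σx)(Σy) = 9·(-368) − (63)(-24) = -1800
Denominator: √[(nΣx²−(Σx)²)(nΣy²−(Σy)²)]
  nΣx²−(Σx)² = 9·531 − 3969 = 810;  nΣy²−(Σy)² = 9·5670 − 576 = 50454
  √(810·50454) = √40867740 = 6392.7881
r = -1800 / 6392.7881 = -0.2816
t = r·√(n−2)/√(1−r²) = -0.2816·√7 / √(1−0.079299) = -0.745044 / 0.959532 = -0.776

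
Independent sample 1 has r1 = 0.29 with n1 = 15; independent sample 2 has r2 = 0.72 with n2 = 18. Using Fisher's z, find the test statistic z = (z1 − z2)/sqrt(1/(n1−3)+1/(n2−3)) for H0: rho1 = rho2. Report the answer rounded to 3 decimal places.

-1.573

z1 = atanh(0.29) = 0.298566,  z2 = atanh(0.72) = 0.907645
SE = √(1/(n1−3) + 1/(n2−3)) = √(1/12 + 1/15) = √(0.0833333 + 0.0666667) = √0.1500000 = 0.387298
z = (z1 − z2)/SE = (0.298566 − 0.907645) / 0.387298 = -0.609079 / 0.387298 = -1.573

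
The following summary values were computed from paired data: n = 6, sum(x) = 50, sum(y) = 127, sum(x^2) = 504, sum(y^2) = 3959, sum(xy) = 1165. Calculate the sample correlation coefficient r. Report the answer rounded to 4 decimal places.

0.3202

Numerator: nΣxy − (Σx)(Σy) = 6·1165 − (50)(127) = 640
Denominator: √[(nΣx²−(Σx)²)(nΣy²−(Σy)²)]
  nΣx²−(Σx)² = 6·504 − 2500 = 524;  nΣy²−(Σy)² = 6·3959 − 16129 = 7625
  √(524·7625) = √3995500 = 1998.8747
r = 640 / 1998.8747 = 0.3202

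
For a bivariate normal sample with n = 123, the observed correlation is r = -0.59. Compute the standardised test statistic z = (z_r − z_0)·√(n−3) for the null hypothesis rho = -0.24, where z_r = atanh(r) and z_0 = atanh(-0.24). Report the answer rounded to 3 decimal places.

Fisher z: atanh(-0.59) = -0.677666, atanh(-0.24) = -0.244774
z = (z_r − z_0)·√(n−3) = (-0.677666 − (-0.244774))·√120 = -0.432892 · 10.954451 = -4.742

-4.742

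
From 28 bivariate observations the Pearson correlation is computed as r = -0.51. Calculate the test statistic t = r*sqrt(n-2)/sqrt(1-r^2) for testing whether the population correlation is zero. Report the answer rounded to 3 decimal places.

t = r·√(n−2) / √(1−r²) with r = -0.51, n = 28
  = -0.51·√26 / √(1 − 0.2601)
  = -0.51·5.099020 / 0.860174
  = -2.600500 / 0.860174 = -3.023

-3.023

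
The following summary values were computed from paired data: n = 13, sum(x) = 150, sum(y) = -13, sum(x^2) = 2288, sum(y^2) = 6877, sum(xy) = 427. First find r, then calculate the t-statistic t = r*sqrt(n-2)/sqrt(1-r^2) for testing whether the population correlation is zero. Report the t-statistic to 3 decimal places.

1.024

S_xy = nΣxy − ΣxΣy = 13·427 − 150·(-13) = 5551 − (-1950) = 7501
S_xx = nΣx² − (Σx)² = 13·2288 − 150² = 29744 − 22500 = 7244
S_yy = nΣy² − (Σy)² = 13·6877 − (-13)² = 89401 − 169 = 89232
r = S_xy / √(S_xx·S_yy) = 7501 / √(7244·89232) = 7501 / √646396608 = 7501 / 25424.3310 = 0.2950
t = r·√(n−2)/√(1−r²) = 0.2950·√11 / √(1−0.087025) = 0.978404 / 0.955497 = 1.024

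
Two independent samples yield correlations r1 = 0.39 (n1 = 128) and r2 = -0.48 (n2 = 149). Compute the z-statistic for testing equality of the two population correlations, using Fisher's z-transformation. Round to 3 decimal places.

7.671

z1 = atanh(0.39) = 0.411800,  z2 = atanh(-0.48) = -0.522984
SE = √(1/(n1−3) + 1/(n2−3)) = √(1/125 + 1/146) = √(0.0080000 + 0.0068493) = √0.0148493 = 0.121858
z = (z1 − z2)/SE = (0.411800 − (-0.522984)) / 0.121858 = 0.934784 / 0.121858 = 7.671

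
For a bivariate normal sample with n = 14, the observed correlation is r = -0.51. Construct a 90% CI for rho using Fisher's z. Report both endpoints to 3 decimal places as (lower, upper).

(-0.785, -0.067)

Fisher z: z_r = atanh(r) = ½·ln((1+(-0.51))/(1−(-0.51))) = -0.562730
SE(z) = 1/√(n−3) = 1/√11 = 0.301511
90% ⇒ z* = 1.645; margin = 1.645·0.301511 = 0.495986
CI on z-scale: (-1.058716, -0.066744)
Back-transform: tanh(-1.058716) = -0.785172, tanh(-0.066744) = -0.066645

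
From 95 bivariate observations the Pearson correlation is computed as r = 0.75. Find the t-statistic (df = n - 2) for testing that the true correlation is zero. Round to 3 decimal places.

1 − r² = 1 − 0.5625 = 0.4375;  √(1−r²) = 0.661438
√(n−2) = √93 = 9.643651
t = r·√(n−2)/√(1−r²) = 0.75 · 9.643651 / 0.661438 = 10.935

10.935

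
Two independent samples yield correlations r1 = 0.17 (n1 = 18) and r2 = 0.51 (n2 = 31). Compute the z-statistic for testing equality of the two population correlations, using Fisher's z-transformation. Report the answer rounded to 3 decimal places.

-1.222

z1 = atanh(0.17) = 0.171667,  z2 = atanh(0.51) = 0.562730
SE = √(1/(n1−3) + 1/(n2−3)) = √(1/15 + 1/28) = √(0.0666667 + 0.0357143) = √0.1023810 = 0.319970
z = (z1 − z2)/SE = (0.171667 − 0.562730) / 0.319970 = -0.391063 / 0.319970 = -1.222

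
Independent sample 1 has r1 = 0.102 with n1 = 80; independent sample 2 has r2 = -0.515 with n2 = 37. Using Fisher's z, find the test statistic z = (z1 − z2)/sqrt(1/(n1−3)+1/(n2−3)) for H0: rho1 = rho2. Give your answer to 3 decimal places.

3.263

z1 = atanh(0.102) = 0.102356,  z2 = atanh(-0.515) = -0.569511
SE = √(1/(n1−3) + 1/(n2−3)) = √(1/77 + 1/34) = √(0.0129870 + 0.0294118) = √0.0423988 = 0.205910
z = (z1 − z2)/SE = (0.102356 − (-0.569511)) / 0.205910 = 0.671867 / 0.205910 = 3.263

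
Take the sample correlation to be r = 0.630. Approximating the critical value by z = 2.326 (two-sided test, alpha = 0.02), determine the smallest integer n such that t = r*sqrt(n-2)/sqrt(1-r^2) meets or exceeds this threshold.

11

Need r·√(n−2)/√(1−r²) ≥ 2.326
√(n−2) ≥ 2.326·√(1−0.396900) / 0.630 = 2.326·0.776595 / 0.630 = 2.8672
n−2 ≥ 8.2208  ⇒  n ≥ 10.2208
Smallest integer n = 11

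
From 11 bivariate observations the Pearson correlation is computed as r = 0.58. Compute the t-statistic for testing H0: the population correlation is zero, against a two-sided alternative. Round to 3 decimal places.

2.136

1 − r² = 1 − 0.3364 = 0.6636;  √(1−r²) = 0.814616
√(n−2) = √9 = 3.000000
t = r·√(n−2)/√(1−r²) = 0.58 · 3.000000 / 0.814616 = 2.136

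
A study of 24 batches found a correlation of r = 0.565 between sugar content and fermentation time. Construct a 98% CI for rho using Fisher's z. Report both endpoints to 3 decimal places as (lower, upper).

Fisher z: z_r = atanh(r) = ½·ln((1+0.565)/(1−0.565)) = 0.640148
SE(z) = 1/√(n−3) = 1/√21 = 0.218218
98% ⇒ z* = 2.326; margin = 2.326·0.218218 = 0.507575
CI on z-scale: (0.132573, 1.147723)
Back-transform: tanh(0.132573) = 0.131802, tanh(1.147723) = 0.816998

(0.132, 0.817)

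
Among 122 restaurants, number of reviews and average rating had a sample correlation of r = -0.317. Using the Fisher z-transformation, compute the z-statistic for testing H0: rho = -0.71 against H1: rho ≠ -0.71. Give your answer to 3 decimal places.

Fisher z: atanh(-0.317) = -0.328308, atanh(-0.71) = -0.887184
z = (z_r − z_0)·√(n−3) = (-0.328308 − (-0.887184))·√119 = 0.558876 · 10.908712 = 6.097

6.097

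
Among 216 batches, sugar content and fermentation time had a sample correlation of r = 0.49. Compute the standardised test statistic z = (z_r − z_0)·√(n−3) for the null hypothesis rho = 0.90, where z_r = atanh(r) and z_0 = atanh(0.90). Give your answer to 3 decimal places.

-13.663

Fisher z: atanh(0.49) = 0.536060, atanh(0.90) = 1.472219
z = (z_r − z_0)·√(n−3) = (0.536060 − 1.472219)·√213 = -0.936159 · 14.594520 = -13.663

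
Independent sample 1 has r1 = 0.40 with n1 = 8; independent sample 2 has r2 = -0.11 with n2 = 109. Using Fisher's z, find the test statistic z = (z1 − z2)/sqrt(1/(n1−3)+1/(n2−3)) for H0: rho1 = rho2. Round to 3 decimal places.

z1 = atanh(0.40) = 0.423649,  z2 = atanh(-0.11) = -0.110447
SE = √(1/(n1−3) + 1/(n2−3)) = √(1/5 + 1/106) = √(0.2000000 + 0.0094340) = √0.2094340 = 0.457640
z = (z1 − z2)/SE = (0.423649 − (-0.110447)) / 0.457640 = 0.534096 / 0.457640 = 1.167

1.167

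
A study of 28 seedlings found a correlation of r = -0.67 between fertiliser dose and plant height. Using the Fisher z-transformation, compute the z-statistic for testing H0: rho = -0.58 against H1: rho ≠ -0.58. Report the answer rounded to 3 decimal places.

Fisher z: atanh(-0.67) = -0.810743, atanh(-0.58) = -0.662463
z = (z_r − z_0)·√(n−3) = (-0.810743 − (-0.662463))·√25 = -0.148280 · 5.000000 = -0.741

-0.741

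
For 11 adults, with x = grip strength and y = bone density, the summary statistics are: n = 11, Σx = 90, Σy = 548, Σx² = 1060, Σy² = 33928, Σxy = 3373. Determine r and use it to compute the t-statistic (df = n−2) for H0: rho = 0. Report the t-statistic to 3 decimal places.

Numerator: nΣxy − (Σx)(Σy) = 11·3373 − (90)(548) = -12217
Denominator: √[(nΣx²−(Σx)²)(nΣy²−(Σy)²)]
  nΣx²−(Σx)² = 11·1060 − 8100 = 3560;  nΣy²−(Σy)² = 11·33928 − 300304 = 72904
  √(3560·72904) = √259538240 = 16110.1906
r = -12217 / 16110.1906 = -0.7583
t = r·√(n−2)/√(1−r²) = -0.7583·√9 / √(1−0.575019) = -2.274900 / 0.651906 = -3.490

-3.490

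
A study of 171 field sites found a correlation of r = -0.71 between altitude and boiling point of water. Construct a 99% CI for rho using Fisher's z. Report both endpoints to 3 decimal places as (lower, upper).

Fisher z: z_r = atanh(r) = ½·ln((1+(-0.71))/(1−(-0.71))) = -0.887184
SE(z) = 1/√(n−3) = 1/√168 = 0.077152
99% ⇒ z* = 2.576; margin = 2.576·0.077152 = 0.198744
CI on z-scale: (-1.085928, -0.688440)
Back-transform: tanh(-1.085928) = -0.795387, tanh(-0.688440) = -0.596979

(-0.795, -0.597)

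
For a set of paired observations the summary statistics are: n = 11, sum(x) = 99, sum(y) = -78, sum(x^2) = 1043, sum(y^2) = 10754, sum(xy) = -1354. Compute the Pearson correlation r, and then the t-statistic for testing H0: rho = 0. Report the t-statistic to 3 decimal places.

S_xy = nΣxy − ΣxΣy = 11·(-1354) − 99·(-78) = -14894 − (-7722) = -7172
S_xx = nΣx² − (Σx)² = 11·1043 − 99² = 11473 − 9801 = 1672
S_yy = nΣy² − (Σy)² = 11·10754 − (-78)² = 118294 − 6084 = 112210
r = S_xy / √(S_xx·S_yy) = -7172 / √(1672·112210) = -7172 / √187615120 = -7172 / 13697.2669 = -0.5236
t = r·√(n−2)/√(1−r²) = -0.5236·√9 / √(1−0.274157) = -1.570800 / 0.851964 = -1.844

-1.844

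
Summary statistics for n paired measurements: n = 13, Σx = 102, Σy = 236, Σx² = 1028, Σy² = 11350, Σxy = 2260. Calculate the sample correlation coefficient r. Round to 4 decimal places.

0.3219

Numerator: nΣxy − (Σx)(Σy) = 13·2260 − (102)(236) = 5308
Denominator: √[(nΣx²−(Σx)²)(nΣy²−(Σy)²)]
  nΣx²−(Σx)² = 13·1028 − 10404 = 2960;  nΣy²−(Σy)² = 13·11350 − 55696 = 91854
  √(2960·91854) = √271887840 = 16489.0218
r = 5308 / 16489.0218 = 0.3219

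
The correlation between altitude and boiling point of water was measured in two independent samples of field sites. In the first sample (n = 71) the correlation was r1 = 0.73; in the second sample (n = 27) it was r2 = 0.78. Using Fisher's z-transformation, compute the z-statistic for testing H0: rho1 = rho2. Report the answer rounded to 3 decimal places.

-0.491

z1 = atanh(0.73) = 0.928727,  z2 = atanh(0.78) = 1.045371
SE = √(1/(n1−3) + 1/(n2−3)) = √(1/68 + 1/24) = √(0.0147059 + 0.0416667) = √0.0563726 = 0.237429
z = (z1 − z2)/SE = (0.928727 − 1.045371) / 0.237429 = -0.116644 / 0.237429 = -0.491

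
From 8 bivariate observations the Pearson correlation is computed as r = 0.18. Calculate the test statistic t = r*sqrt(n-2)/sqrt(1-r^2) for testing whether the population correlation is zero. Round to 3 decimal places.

1 − r² = 1 − 0.0324 = 0.9676;  √(1−r²) = 0.983667
√(n−2) = √6 = 2.449490
t = r·√(n−2)/√(1−r²) = 0.18 · 2.449490 / 0.983667 = 0.448

0.448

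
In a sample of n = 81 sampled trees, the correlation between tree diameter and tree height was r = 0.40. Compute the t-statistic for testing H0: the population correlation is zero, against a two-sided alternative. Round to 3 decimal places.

3.879

t = r·√(n−2) / √(1−r²) with r = 0.40, n = 81
  = 0.40·√79 / √(1 − 0.1600)
  = 0.40·8.888194 / 0.916515
  = 3.555278 / 0.916515 = 3.879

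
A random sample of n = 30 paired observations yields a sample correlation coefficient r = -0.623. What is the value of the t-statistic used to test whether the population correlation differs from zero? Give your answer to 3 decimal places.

-4.214

1 − r² = 1 − 0.388129 = 0.611871;  √(1−r²) = 0.782222
√(n−2) = √28 = 5.291503
t = r·√(n−2)/√(1−r²) = -0.623 · 5.291503 / 0.782222 = -4.214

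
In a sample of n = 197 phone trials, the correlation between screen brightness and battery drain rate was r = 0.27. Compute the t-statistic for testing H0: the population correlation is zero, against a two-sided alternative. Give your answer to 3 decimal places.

3.916

1 − r² = 1 − 0.0729 = 0.9271;  √(1−r²) = 0.962860
√(n−2) = √195 = 13.964240
t = r·√(n−2)/√(1−r²) = 0.27 · 13.964240 / 0.962860 = 3.916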